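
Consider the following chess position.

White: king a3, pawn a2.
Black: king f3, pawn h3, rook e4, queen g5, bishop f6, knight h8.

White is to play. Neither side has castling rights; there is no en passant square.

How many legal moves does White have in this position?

White to move; king on a3.
In check: no.
Legal moves: Kb3.
Count: 1.

1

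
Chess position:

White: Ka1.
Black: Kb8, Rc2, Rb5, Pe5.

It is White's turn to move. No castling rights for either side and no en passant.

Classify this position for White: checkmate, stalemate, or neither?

stalemate

White to move; white king on a1.
In check: no.
King squares — b1: attacked by Rb5; a2: attacked by Rc2; b2: attacked by Rc2.
Legal moves for White: none.
Not in check and no legal moves → stalemate.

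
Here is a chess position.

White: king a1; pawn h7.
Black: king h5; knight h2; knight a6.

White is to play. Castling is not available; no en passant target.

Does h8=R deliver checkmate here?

no

After h8=R: black king on h5; in check: yes, from the white rook on h8.
Black has 3 legal replies: Kg6, Kg5, Kg4.
In check but a legal move exists → not checkmate.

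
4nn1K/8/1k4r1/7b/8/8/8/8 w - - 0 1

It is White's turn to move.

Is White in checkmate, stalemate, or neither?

stalemate

White to move; white king on h8.
In check: no.
King squares — g7: attacked by Rg6; h7: attacked by Nf8; g8: attacked by Rg6.
Legal moves for White: none.
Not in check and no legal moves → stalemate.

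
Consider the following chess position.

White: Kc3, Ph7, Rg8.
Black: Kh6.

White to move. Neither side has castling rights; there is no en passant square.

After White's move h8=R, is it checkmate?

yes

After h8=R: black king on h6; in check: yes, from the white rook on h8.
King squares — g5: attacked by Rg8; h5: attacked by Rh8; g6: attacked by Rg8; g7: attacked by Rg8; h7: attacked by Rh8.
Black has no legal moves → checkmate.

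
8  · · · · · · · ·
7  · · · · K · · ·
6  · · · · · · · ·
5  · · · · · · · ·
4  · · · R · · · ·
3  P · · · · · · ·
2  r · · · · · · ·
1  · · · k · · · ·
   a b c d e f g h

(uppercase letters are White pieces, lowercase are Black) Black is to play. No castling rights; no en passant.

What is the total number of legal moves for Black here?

5

Black to move; king on d1.
In check: yes, from the white rook on d4.
Legal moves: Ke2, Kc2, Ke1, Kc1, Rd2.
Count: 5.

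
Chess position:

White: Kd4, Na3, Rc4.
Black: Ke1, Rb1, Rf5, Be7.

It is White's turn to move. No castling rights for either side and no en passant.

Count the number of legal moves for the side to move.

16

White to move; king on d4.
In check: no.
Legal moves: Ke4, Ke3, Kd3, Kc3, Rc8, Rc7, Rc6, Rc5, Rb4, Ra4, Rc3, Rc2, Rc1+, Nb5, Nc2+, Nxb1.
Count: 16.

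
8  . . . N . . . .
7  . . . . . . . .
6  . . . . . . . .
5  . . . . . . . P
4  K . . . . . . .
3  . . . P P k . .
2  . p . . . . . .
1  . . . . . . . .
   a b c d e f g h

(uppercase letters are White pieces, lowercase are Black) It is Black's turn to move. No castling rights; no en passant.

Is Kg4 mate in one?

After Kg4: white king on a4; in check: no.
White is not in check, so this cannot be checkmate.

no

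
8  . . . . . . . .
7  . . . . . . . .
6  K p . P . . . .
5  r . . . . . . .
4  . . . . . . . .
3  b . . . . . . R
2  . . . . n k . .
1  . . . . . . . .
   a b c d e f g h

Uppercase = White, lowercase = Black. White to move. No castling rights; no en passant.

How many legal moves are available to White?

2

White to move; king on a6.
In check: yes, from the black rook on a5.
Legal moves: Kb7, Kxb6.
Count: 2.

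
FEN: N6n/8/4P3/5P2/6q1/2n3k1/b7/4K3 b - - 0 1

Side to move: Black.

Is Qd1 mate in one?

After Qd1: white king on e1; in check: yes, from the black queen on d1.
King squares — d1: attacked by Nc3; f1: attacked by Qd1; d2: attacked by Qd1; e2: attacked by Qd1; f2: attacked by Kg3.
White has no legal moves → checkmate.

yes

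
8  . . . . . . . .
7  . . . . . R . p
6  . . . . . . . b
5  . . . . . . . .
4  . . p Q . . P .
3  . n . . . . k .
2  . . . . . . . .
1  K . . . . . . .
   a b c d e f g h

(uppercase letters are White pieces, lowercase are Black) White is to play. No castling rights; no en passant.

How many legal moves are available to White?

White to move; king on a1.
In check: yes, from the black knight on b3.
Legal moves: Kb2, Ka2, Kb1.
Count: 3.

3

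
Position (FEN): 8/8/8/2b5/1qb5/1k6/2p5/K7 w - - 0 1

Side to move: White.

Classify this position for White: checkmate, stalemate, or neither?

stalemate

White to move; white king on a1.
In check: no.
King squares — b1: attacked by Pc2; a2: attacked by Kb3; b2: attacked by Kb3.
Legal moves for White: none.
Not in check and no legal moves → stalemate.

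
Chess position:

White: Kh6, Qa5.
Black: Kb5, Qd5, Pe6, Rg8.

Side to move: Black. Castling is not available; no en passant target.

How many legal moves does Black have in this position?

3

Black to move; king on b5.
In check: yes, from the white queen on a5.
Legal moves: Kc6, Kxa5, Kc4.
Count: 3.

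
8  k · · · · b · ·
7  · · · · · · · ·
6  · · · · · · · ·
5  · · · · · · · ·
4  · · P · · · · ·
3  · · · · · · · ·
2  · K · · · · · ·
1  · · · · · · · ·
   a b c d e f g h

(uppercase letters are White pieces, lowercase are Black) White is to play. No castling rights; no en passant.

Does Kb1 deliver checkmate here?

After Kb1: black king on a8; in check: no.
Black is not in check, so this cannot be checkmate.

no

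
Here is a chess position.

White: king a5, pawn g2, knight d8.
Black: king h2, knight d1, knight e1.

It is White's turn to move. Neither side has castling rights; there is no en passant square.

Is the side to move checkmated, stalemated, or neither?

neither

White to move; white king on a5.
In check: no.
Legal moves for White: Nf7, Nb7, Ne6, Nc6, Kb6, Ka6, Kb5, Kb4, Ka4, g3, g4.
White has 11 legal moves and is not in check → neither.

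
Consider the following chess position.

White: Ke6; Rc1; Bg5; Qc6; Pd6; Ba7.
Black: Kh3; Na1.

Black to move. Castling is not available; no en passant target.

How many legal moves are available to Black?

Black to move; king on h3.
In check: no.
Legal moves: Kg4, Kg3, Kh2, Nb3, Nc2.
Count: 5.

5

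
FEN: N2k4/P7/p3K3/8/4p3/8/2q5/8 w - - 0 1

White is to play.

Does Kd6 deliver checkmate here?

no

After Kd6: black king on d8; in check: no.
Black is not in check, so this cannot be checkmate.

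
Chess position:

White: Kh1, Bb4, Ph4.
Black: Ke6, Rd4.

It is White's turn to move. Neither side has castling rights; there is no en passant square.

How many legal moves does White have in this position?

White to move; king on h1.
In check: no.
Legal moves: Bf8, Be7, Bd6, Bc5, Ba5, Bc3, Ba3, Bd2, Be1, Kh2, Kg2, Kg1, h5.
Count: 13.

13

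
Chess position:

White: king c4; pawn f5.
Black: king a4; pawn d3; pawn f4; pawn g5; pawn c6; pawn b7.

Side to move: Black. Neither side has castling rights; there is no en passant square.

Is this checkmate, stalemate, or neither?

neither

Black to move; black king on a4.
In check: no.
Legal moves for Black: Ka5, Ka3, b6, c5, g4, f3, d2, b5+.
Black has 8 legal moves and is not in check → neither.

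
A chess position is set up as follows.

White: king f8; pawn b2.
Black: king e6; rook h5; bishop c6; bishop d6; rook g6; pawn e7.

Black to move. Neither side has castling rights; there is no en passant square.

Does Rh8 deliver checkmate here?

After Rh8: white king on f8; in check: yes, from the black rook on h8.
King squares — e7: attacked by Bd6; f7: attacked by Ke6; g7: attacked by Rg6; e8: attacked by Bc6; g8: attacked by Rg6.
White has no legal moves → checkmate.

yes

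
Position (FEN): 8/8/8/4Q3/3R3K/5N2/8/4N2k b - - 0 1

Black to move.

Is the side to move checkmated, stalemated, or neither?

Black to move; black king on h1.
In check: no.
King squares — g1: attacked by Nf3; g2: attacked by Ne1; h2: attacked by Nf3.
Legal moves for Black: none.
Not in check and no legal moves → stalemate.

stalemate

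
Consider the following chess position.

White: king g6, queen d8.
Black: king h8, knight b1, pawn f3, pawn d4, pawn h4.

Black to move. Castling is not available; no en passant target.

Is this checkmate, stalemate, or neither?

Black to move; black king on h8.
In check: yes, from the white queen on d8.
King squares — g7: attacked by Kg6; h7: attacked by Kg6; g8: attacked by Qd8.
Legal moves for Black: none.
In check with no legal moves → checkmate.

checkmate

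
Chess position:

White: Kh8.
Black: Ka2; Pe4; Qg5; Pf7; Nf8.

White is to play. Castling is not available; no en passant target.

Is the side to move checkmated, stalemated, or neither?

stalemate

White to move; white king on h8.
In check: no.
King squares — g7: attacked by Qg5; h7: attacked by Nf8; g8: attacked by Qg5.
Legal moves for White: none.
Not in check and no legal moves → stalemate.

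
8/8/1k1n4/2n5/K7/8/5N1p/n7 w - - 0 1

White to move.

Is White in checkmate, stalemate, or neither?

neither

White to move; white king on a4.
In check: yes, from the black knight on c5.
King squares — a3: available; b3: attacked by Na1; b4: available; a5: attacked by Kb6; b5: attacked by Kb6.
Legal moves for White: Kb4, Ka3.
White is in check but has 2 legal moves → neither.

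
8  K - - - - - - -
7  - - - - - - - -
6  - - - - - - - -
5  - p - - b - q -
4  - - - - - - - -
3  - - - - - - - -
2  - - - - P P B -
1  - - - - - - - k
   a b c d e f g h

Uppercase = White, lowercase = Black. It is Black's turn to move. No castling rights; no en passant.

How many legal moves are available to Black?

Black to move; king on h1.
In check: yes, from the white bishop on g2.
Legal moves: Kh2, Kxg2, Kg1, Qxg2+.
Count: 4.

4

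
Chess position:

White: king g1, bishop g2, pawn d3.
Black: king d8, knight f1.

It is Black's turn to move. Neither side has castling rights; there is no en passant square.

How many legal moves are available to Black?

9

Black to move; king on d8.
In check: no.
Legal moves: Ke8, Kc8, Ke7, Kd7, Kc7, Ng3, Ne3, Nh2, Nd2.
Count: 9.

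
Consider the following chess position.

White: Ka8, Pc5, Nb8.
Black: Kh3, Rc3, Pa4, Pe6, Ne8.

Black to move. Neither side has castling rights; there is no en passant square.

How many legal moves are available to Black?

21

Black to move; king on h3.
In check: no.
Legal moves: Ng7, Nc7+, Nf6, Nd6, Kh4, Kg4, Kg3, Kh2, Kg2, Rxc5, Rc4, Rg3, Rf3, Re3, Rd3, Rb3, Ra3, Rc2, Rc1, e5, a3.
Count: 21.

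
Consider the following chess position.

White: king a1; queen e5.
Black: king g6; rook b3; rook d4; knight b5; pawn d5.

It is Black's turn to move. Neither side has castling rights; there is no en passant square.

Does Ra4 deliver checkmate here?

yes

After Ra4: white king on a1; in check: yes, from the black rook on a4.
King squares — b1: attacked by Rb3; a2: attacked by Ra4; b2: attacked by Rb3.
White has no legal moves → checkmate.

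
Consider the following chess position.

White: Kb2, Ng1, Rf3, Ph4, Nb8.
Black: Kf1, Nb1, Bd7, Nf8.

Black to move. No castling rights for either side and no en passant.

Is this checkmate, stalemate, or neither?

neither

Black to move; black king on f1.
In check: yes, from the white rook on f3.
Legal moves for Black: Kg2, Kxg1, Ke1.
Black is in check but has 3 legal moves → neither.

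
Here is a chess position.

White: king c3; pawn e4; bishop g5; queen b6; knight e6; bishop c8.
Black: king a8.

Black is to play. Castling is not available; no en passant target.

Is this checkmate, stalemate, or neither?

Black to move; black king on a8.
In check: no.
King squares — a7: attacked by Qb6; b7: attacked by Qb6; b8: attacked by Qb6.
Legal moves for Black: none.
Not in check and no legal moves → stalemate.

stalemate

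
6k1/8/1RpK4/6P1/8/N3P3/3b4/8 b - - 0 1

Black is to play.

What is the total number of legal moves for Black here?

12

Black to move; king on g8.
In check: no.
Legal moves: Kh8, Kf8, Kh7, Kg7, Kf7, Ba5, Bb4+, Bxe3, Bc3, Be1, Bc1, c5.
Count: 12.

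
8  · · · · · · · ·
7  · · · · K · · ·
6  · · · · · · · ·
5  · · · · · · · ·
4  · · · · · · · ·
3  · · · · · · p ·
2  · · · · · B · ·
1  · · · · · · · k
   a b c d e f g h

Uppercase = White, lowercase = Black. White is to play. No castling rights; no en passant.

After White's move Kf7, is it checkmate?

After Kf7: black king on h1; in check: no.
Black is not in check, so this cannot be checkmate.

no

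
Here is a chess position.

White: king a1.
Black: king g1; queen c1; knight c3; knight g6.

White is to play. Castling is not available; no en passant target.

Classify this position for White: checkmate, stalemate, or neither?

checkmate

White to move; white king on a1.
In check: yes, from the black queen on c1.
King squares — b1: attacked by Qc1; a2: attacked by Nc3; b2: attacked by Qc1.
Legal moves for White: none.
In check with no legal moves → checkmate.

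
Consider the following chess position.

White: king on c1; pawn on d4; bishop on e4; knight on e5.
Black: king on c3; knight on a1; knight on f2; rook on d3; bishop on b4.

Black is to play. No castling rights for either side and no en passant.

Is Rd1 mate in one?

After Rd1: white king on c1; in check: yes, from the black rook on d1.
King squares — b1: attacked by Rd1; d1: attacked by Nf2; b2: attacked by Kc3; c2: attacked by Na1; d2: attacked by Rd1.
White has no legal moves → checkmate.

yes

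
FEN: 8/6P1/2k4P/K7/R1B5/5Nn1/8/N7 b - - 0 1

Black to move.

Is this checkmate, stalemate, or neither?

Black to move; black king on c6.
In check: no.
Legal moves for Black: Kd7, Kc7, Kb7, Kd6, Kc5, Nh5, Nf5, Ne4, Ne2, Nh1, Nf1.
Black has 11 legal moves and is not in check → neither.

neither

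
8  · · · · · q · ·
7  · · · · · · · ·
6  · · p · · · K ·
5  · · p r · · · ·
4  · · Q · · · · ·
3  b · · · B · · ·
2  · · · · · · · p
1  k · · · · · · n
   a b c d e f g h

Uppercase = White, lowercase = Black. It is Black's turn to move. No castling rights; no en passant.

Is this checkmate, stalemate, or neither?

Black to move; black king on a1.
In check: no.
Legal moves for Black include: Qh8, Qg8+, Qe8+, Qd8, Qc8, Qb8, Qa8, Qg7+, Qf7+, Qe7, Qh6+, Qf6+, Qd6+, Qf5+, Qf4, Qf3, Qf2, Qf1, ... (list truncated; more exist).
Black has legal moves and is not in check → neither.

neither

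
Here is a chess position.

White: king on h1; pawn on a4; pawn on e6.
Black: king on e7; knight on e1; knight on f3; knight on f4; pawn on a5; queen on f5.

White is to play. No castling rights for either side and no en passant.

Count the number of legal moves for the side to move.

0

White to move; king on h1.
In check: no.
Legal moves: none.
Count: 0.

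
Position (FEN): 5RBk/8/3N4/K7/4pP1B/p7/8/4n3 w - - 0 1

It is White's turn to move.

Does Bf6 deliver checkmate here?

After Bf6: black king on h8; in check: yes, from the white bishop on f6.
King squares — g7: attacked by Bf6; h7: attacked by Bg8; g8: attacked by Rf8.
Black has no legal moves → checkmate.

yes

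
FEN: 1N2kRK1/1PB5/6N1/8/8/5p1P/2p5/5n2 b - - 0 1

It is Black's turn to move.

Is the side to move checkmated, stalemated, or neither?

checkmate

Black to move; black king on e8.
In check: yes, from the white rook on f8.
King squares — d7: attacked by Nb8; e7: attacked by Ng6; f7: attacked by Rf8; d8: attacked by Bc7; f8: attacked by Ng6.
Legal moves for Black: none.
In check with no legal moves → checkmate.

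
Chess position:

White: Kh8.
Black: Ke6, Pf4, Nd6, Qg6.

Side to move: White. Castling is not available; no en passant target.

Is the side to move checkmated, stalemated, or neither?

stalemate

White to move; white king on h8.
In check: no.
King squares — g7: attacked by Qg6; h7: attacked by Qg6; g8: attacked by Qg6.
Legal moves for White: none.
Not in check and no legal moves → stalemate.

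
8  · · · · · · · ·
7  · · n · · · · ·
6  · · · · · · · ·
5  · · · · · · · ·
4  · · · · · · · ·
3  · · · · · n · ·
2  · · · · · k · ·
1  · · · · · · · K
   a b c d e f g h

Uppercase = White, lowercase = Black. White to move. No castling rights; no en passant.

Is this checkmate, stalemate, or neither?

White to move; white king on h1.
In check: no.
King squares — g1: attacked by Kf2; g2: attacked by Kf2; h2: attacked by Nf3.
Legal moves for White: none.
Not in check and no legal moves → stalemate.

stalemate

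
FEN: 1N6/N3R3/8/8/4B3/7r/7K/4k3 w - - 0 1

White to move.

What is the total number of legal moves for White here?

3

White to move; king on h2.
In check: yes, from the black rook on h3.
Legal moves: Kxh3, Kg2, Kg1.
Count: 3.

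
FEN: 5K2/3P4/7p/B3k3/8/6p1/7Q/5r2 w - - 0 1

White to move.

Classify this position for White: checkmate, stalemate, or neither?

White to move; white king on f8.
In check: yes, from the black rook on f1.
King squares — e7: available; f7: attacked by Rf1; g7: available; e8: available; g8: available.
Legal moves for White: Kg8, Ke8, Kg7, Ke7, Qf2.
White is in check but has 5 legal moves → neither.

neither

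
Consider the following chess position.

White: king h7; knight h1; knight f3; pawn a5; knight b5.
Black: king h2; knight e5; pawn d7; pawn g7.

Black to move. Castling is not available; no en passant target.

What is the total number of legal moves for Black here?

Black to move; king on h2.
In check: yes, from the white knight on f3.
Legal moves: Kh3, Kg2, Kxh1, Nxf3.
Count: 4.

4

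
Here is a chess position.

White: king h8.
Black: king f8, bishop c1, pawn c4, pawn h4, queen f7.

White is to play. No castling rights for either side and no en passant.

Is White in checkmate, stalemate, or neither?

White to move; white king on h8.
In check: no.
King squares — g7: attacked by Qf7; h7: attacked by Qf7; g8: attacked by Qf7.
Legal moves for White: none.
Not in check and no legal moves → stalemate.

stalemate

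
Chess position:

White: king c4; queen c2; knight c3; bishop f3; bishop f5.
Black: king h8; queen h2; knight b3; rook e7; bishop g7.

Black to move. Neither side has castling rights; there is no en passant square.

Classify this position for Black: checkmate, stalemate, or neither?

neither

Black to move; black king on h8.
In check: no.
Legal moves for Black include: Kg8, Bf8, Bh6, Bf6, Be5, Bd4, Bxc3, Re8, Rf7, Rd7, Rc7+, Rb7, Ra7, Re6, Re5, Re4+, Re3, Re2, ... (list truncated; more exist).
Black has legal moves and is not in check → neither.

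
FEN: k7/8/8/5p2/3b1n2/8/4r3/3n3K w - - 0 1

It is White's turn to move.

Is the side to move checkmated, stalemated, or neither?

stalemate

White to move; white king on h1.
In check: no.
King squares — g1: attacked by Bd4; g2: attacked by Re2; h2: attacked by Re2.
Legal moves for White: none.
Not in check and no legal moves → stalemate.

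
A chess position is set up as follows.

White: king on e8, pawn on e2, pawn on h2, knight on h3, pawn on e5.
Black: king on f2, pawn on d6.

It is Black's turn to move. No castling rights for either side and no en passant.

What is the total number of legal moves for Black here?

5

Black to move; king on f2.
In check: yes, from the white knight on h3.
Legal moves: Ke3, Kg2, Kxe2, Kf1, Ke1.
Count: 5.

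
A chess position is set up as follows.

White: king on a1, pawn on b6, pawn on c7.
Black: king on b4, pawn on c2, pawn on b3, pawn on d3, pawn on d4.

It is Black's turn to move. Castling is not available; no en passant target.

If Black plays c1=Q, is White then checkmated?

After c1=Q: white king on a1; in check: yes, from the black queen on c1.
King squares — b1: attacked by Qc1; a2: attacked by Pb3; b2: attacked by Qc1.
White has no legal moves → checkmate.

yes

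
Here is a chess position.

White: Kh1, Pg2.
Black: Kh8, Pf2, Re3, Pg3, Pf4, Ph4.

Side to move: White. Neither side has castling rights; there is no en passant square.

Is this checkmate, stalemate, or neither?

stalemate

White to move; white king on h1.
In check: no.
King squares — g1: attacked by Pf2; g2: own pawn; h2: attacked by Pg3.
Legal moves for White: none.
Not in check and no legal moves → stalemate.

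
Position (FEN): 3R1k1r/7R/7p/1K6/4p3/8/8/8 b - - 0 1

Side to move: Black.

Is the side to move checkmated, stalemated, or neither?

Black to move; black king on f8.
In check: yes, from the white rook on d8.
King squares — e7: attacked by Rh7; f7: attacked by Rh7; g7: attacked by Rh7; e8: attacked by Rd8; g8: attacked by Rd8.
Legal moves for Black: none.
In check with no legal moves → checkmate.

checkmate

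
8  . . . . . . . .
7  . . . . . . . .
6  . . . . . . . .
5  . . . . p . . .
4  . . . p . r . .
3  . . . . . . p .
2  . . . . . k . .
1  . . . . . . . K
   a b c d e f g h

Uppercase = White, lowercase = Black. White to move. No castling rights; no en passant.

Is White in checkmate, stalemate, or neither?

White to move; white king on h1.
In check: no.
King squares — g1: attacked by Kf2; g2: attacked by Kf2; h2: attacked by Pg3.
Legal moves for White: none.
Not in check and no legal moves → stalemate.

stalemate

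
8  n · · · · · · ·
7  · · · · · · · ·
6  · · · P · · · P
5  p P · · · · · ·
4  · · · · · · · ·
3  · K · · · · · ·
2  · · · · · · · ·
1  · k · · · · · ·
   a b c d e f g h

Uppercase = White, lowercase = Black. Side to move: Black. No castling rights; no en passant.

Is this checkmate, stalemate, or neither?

neither

Black to move; black king on b1.
In check: no.
Legal moves for Black: Nc7, Nb6, Kc1, Ka1, a4+.
Black has 5 legal moves and is not in check → neither.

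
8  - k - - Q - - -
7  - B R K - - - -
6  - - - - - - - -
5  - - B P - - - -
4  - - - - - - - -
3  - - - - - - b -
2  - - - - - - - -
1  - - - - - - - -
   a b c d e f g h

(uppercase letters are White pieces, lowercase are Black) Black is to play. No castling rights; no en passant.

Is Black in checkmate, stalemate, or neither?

Black to move; black king on b8.
In check: yes, from the white queen on e8.
King squares — a7: attacked by Bc5; b7: attacked by Rc7; c7: attacked by Kd7; a8: attacked by Bb7; c8: attacked by Bb7.
Legal moves for Black: none.
In check with no legal moves → checkmate.

checkmate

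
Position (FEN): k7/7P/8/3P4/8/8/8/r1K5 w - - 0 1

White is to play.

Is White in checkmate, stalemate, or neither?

White to move; white king on c1.
In check: yes, from the black rook on a1.
King squares — b1: attacked by Ra1; d1: attacked by Ra1; b2: available; c2: available; d2: available.
Legal moves for White: Kd2, Kc2, Kb2.
White is in check but has 3 legal moves → neither.

neither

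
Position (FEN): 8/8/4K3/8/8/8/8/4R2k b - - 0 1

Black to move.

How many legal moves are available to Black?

Black to move; king on h1.
In check: yes, from the white rook on e1.
Legal moves: Kh2, Kg2.
Count: 2.

2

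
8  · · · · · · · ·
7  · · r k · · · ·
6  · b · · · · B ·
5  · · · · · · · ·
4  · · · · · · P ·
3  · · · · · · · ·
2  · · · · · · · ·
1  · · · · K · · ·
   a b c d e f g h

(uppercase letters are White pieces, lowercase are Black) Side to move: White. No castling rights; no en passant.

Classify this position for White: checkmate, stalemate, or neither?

White to move; white king on e1.
In check: no.
Legal moves for White: Be8+, Bh7, Bf7, Bh5, Bf5+, Be4, Bd3, Bc2, Bb1, Ke2, Kd2, Kf1, Kd1, g5.
White has 14 legal moves and is not in check → neither.

neither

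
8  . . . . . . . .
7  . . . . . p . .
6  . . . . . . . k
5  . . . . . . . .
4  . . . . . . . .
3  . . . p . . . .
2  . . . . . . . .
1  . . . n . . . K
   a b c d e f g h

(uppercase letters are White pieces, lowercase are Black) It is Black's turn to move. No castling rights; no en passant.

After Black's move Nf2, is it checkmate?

After Nf2: white king on h1; in check: yes, from the black knight on f2.
White has 3 legal replies: Kh2, Kg2, Kg1.
In check but a legal move exists → not checkmate.

no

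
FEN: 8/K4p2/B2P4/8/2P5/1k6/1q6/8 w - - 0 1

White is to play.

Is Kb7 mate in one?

After Kb7: black king on b3; in check: no.
Black is not in check, so this cannot be checkmate.

no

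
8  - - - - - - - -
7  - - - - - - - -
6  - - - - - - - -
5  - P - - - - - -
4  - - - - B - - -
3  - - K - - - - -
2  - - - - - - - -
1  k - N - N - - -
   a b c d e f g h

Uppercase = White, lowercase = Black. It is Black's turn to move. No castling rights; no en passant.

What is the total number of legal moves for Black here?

Black to move; king on a1.
In check: no.
Legal moves: none.
Count: 0.

0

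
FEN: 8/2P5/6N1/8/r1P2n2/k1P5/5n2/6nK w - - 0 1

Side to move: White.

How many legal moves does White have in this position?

2

White to move; king on h1.
In check: yes, from the black knight on f2.
Legal moves: Kh2, Kxg1.
Count: 2.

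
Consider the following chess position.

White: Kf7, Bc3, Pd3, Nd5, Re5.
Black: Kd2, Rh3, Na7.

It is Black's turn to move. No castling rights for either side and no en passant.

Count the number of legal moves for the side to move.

Black to move; king on d2.
In check: yes, from the white bishop on c3.
Legal moves: Kxd3, Kc2, Kd1, Kc1.
Count: 4.

4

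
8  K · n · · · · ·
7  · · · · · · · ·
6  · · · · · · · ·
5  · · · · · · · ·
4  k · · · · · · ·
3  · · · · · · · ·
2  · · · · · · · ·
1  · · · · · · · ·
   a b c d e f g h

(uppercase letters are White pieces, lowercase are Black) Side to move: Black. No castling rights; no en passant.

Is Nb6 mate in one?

After Nb6: white king on a8; in check: yes, from the black knight on b6.
White has 3 legal replies: Kb8, Kb7, Ka7.
In check but a legal move exists → not checkmate.

no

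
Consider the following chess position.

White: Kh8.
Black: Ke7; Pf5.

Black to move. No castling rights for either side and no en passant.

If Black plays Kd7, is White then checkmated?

After Kd7: white king on h8; in check: no.
White is not in check, so this cannot be checkmate.

no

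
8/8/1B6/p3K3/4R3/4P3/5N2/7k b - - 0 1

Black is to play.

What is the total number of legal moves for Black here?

3

Black to move; king on h1.
In check: yes, from the white knight on f2.
Legal moves: Kh2, Kg2, Kg1.
Count: 3.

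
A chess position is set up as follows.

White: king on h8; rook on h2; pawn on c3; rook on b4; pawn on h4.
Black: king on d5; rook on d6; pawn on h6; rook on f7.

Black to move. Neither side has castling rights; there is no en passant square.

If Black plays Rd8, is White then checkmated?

After Rd8: white king on h8; in check: yes, from the black rook on d8.
King squares — g7: attacked by Rf7; h7: attacked by Rf7; g8: attacked by Rd8.
White has no legal moves → checkmate.

yes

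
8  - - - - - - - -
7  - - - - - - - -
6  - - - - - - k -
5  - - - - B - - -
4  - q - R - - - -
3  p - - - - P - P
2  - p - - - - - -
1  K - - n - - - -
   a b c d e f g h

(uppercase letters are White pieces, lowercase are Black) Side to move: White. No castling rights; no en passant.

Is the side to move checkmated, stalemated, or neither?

neither

White to move; white king on a1.
In check: yes, from the black pawn on b2.
King squares — b1: available; a2: available; b2: attacked by Nd1.
Legal moves for White: Ka2, Kb1.
White is in check but has 2 legal moves → neither.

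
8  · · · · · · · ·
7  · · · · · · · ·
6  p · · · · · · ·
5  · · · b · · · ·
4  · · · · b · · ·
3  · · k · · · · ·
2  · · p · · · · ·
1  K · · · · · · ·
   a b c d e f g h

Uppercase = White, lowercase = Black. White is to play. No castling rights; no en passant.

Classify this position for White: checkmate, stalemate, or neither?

White to move; white king on a1.
In check: no.
King squares — b1: attacked by Pc2; a2: attacked by Bd5; b2: attacked by Kc3.
Legal moves for White: none.
Not in check and no legal moves → stalemate.

stalemate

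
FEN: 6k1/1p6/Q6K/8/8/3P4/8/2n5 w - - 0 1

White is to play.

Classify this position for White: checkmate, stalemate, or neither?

White to move; white king on h6.
In check: no.
Legal moves for White include: Kg6, Kh5, Kg5, Qa8+, Qxb7, Qa7, Qg6+, Qf6, Qe6+, Qd6, Qc6, Qb6, Qb5, Qa5, Qc4+, Qa4, Qa3, Qa2+, ... (list truncated; more exist).
White has legal moves and is not in check → neither.

neither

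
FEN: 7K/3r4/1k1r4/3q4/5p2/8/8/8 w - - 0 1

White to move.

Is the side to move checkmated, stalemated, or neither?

stalemate

White to move; white king on h8.
In check: no.
King squares — g7: attacked by Rd7; h7: attacked by Rd7; g8: attacked by Qd5.
Legal moves for White: none.
Not in check and no legal moves → stalemate.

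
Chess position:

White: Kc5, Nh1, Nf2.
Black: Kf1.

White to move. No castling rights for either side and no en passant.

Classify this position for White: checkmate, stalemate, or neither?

neither

White to move; white king on c5.
In check: no.
Legal moves for White: Kd6, Kc6, Kb6, Kd5, Kb5, Kd4, Kc4, Kb4, Ng4, Ne4, Nh3, Nd3, Nd1, Ng3+.
White has 14 legal moves and is not in check → neither.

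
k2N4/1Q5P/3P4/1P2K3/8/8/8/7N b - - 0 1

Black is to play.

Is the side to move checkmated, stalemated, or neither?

checkmate

Black to move; black king on a8.
In check: yes, from the white queen on b7.
King squares — a7: attacked by Qb7; b7: attacked by Nd8; b8: attacked by Qb7.
Legal moves for Black: none.
In check with no legal moves → checkmate.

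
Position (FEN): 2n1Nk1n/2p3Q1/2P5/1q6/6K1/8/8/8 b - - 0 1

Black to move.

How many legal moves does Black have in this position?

Black to move; king on f8.
In check: yes, from the white queen on g7.
Legal moves: Kxe8.
Count: 1.

1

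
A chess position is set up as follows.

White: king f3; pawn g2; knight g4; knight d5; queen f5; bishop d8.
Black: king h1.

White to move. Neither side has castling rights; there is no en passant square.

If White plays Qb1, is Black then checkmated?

yes

After Qb1: black king on h1; in check: yes, from the white queen on b1.
King squares — g1: attacked by Qb1; g2: attacked by Kf3; h2: attacked by Ng4.
Black has no legal moves → checkmate.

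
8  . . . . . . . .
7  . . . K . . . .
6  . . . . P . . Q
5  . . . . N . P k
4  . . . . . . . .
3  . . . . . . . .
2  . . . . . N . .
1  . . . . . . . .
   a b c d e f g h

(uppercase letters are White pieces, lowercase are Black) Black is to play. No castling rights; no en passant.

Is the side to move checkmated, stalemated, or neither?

checkmate

Black to move; black king on h5.
In check: yes, from the white queen on h6.
King squares — g4: attacked by Nf2; h4: attacked by Qh6; g5: attacked by Qh6; g6: attacked by Ne5; h6: attacked by Pg5.
Legal moves for Black: none.
In check with no legal moves → checkmate.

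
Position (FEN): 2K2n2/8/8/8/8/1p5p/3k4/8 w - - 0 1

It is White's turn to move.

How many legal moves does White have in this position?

4

White to move; king on c8.
In check: no.
Legal moves: Kd8, Kb8, Kc7, Kb7.
Count: 4.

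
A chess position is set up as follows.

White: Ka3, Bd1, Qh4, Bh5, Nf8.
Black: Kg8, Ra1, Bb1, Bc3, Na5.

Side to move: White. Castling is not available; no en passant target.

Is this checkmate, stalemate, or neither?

White to move; white king on a3.
In check: yes, from the black rook on a1.
King squares — a2: attacked by Ra1; b2: attacked by Bc3; b3: attacked by Na5; a4: attacked by Ra1; b4: attacked by Bc3.
Legal moves for White: none.
In check with no legal moves → checkmate.

checkmate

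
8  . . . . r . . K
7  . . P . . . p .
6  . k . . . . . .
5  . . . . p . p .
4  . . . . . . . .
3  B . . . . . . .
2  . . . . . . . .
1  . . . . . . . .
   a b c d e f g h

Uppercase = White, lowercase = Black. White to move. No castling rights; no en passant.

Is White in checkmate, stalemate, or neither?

neither

White to move; white king on h8.
In check: yes, from the black rook on e8.
Legal moves for White: Kh7, Kxg7, Bf8.
White is in check but has 3 legal moves → neither.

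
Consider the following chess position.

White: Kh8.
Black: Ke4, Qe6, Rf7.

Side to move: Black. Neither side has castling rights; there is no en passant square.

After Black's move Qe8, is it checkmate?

yes

After Qe8: white king on h8; in check: yes, from the black queen on e8.
King squares — g7: attacked by Rf7; h7: attacked by Rf7; g8: attacked by Qe8.
White has no legal moves → checkmate.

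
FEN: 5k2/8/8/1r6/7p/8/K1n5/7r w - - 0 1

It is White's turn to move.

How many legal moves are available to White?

0

White to move; king on a2.
In check: no.
Legal moves: none.
Count: 0.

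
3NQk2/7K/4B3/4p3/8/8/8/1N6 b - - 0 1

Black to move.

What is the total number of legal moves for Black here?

Black to move; king on f8.
In check: yes, from the white queen on e8.
Legal moves: Kxe8.
Count: 1.

1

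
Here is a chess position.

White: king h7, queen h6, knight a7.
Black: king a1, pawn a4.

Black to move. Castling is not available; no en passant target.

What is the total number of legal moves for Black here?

Black to move; king on a1.
In check: no.
Legal moves: Kb2, Ka2, Kb1, a3.
Count: 4.

4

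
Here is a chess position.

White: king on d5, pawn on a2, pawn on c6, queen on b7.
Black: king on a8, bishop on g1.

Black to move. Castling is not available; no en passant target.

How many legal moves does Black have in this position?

0

Black to move; king on a8.
In check: yes, from the white queen on b7.
Legal moves: none.
Count: 0.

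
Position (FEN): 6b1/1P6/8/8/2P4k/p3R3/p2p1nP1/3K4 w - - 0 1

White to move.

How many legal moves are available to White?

3

White to move; king on d1.
In check: yes, from the black knight on f2.
Legal moves: Ke2, Kxd2, Kc2.
Count: 3.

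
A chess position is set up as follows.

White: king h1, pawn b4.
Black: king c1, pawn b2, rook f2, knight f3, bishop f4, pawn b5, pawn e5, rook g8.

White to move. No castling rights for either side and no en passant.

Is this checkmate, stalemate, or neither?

stalemate

White to move; white king on h1.
In check: no.
King squares — g1: attacked by Nf3; g2: attacked by Rf2; h2: attacked by Rf2.
Legal moves for White: none.
Not in check and no legal moves → stalemate.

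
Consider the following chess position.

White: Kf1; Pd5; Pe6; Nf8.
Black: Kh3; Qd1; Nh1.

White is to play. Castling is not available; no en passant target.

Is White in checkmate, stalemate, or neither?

checkmate

White to move; white king on f1.
In check: yes, from the black queen on d1.
King squares — e1: attacked by Qd1; g1: attacked by Qd1; e2: attacked by Qd1; f2: attacked by Nh1; g2: attacked by Kh3.
Legal moves for White: none.
In check with no legal moves → checkmate.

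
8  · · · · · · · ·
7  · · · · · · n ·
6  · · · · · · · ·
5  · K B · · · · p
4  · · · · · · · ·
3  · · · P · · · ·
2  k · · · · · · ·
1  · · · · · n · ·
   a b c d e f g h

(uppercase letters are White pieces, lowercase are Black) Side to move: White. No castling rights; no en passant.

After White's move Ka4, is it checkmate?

After Ka4: black king on a2; in check: no.
Black is not in check, so this cannot be checkmate.

no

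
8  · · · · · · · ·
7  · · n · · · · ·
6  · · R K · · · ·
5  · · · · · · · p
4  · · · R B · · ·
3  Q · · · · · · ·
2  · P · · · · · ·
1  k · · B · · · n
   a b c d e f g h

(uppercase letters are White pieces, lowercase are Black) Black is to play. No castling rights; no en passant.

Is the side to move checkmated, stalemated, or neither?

checkmate

Black to move; black king on a1.
In check: yes, from the white queen on a3.
King squares — b1: attacked by Be4; a2: attacked by Qa3; b2: attacked by Qa3.
Legal moves for Black: none.
In check with no legal moves → checkmate.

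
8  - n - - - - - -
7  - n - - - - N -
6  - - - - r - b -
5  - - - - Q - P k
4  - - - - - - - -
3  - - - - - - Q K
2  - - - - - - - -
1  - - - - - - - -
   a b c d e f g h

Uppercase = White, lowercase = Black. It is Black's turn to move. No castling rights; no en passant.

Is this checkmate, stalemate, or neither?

checkmate

Black to move; black king on h5.
In check: yes, from the white knight on g7.
King squares — g4: attacked by Qg3; h4: attacked by Qg3; g5: attacked by Qg3; g6: own bishop; h6: attacked by Pg5.
Legal moves for Black: none.
In check with no legal moves → checkmate.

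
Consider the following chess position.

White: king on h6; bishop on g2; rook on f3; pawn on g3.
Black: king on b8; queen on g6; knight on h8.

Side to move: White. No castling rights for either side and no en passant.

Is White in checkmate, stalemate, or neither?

checkmate

White to move; white king on h6.
In check: yes, from the black queen on g6.
King squares — g5: attacked by Qg6; h5: attacked by Qg6; g6: attacked by Nh8; g7: attacked by Qg6; h7: attacked by Qg6.
Legal moves for White: none.
In check with no legal moves → checkmate.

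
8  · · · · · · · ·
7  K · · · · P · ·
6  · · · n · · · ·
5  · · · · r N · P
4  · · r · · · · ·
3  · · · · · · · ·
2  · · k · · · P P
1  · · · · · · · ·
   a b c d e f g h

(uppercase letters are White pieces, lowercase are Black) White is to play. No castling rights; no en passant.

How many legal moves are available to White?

21

White to move; king on a7.
In check: no.
Legal moves: Kb8, Ka8, Kb6, Ka6, Ng7, Ne7, Nh6, Nxd6, Nh4, Nd4+, Ng3, Ne3+, f8=Q, f8=R, f8=B, f8=N, h6, h3, g3, h4, g4.
Count: 21.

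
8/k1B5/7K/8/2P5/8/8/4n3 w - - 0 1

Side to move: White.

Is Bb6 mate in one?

no

After Bb6: black king on a7; in check: yes, from the white bishop on b6.
Black has 5 legal replies: Kb8, Ka8, Kb7, Kxb6, Ka6.
In check but a legal move exists → not checkmate.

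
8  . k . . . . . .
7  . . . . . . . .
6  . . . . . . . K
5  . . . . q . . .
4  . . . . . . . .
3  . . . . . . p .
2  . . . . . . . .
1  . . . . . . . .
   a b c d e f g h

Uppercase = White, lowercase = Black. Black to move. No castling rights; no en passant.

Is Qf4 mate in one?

After Qf4: white king on h6; in check: yes, from the black queen on f4.
White has 4 legal replies: Kh7, Kg7, Kg6, Kh5.
In check but a legal move exists → not checkmate.

no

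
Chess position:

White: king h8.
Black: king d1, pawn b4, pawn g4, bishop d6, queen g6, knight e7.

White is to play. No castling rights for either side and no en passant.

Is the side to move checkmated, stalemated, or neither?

White to move; white king on h8.
In check: no.
King squares — g7: attacked by Qg6; h7: attacked by Qg6; g8: attacked by Qg6.
Legal moves for White: none.
Not in check and no legal moves → stalemate.

stalemate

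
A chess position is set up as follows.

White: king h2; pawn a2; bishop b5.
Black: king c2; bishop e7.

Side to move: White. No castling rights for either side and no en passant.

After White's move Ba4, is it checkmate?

After Ba4: black king on c2; in check: yes, from the white bishop on a4.
Black has 6 legal replies: Kd3, Kc3, Kd2, Kb2, Kc1, Kb1.
In check but a legal move exists → not checkmate.

no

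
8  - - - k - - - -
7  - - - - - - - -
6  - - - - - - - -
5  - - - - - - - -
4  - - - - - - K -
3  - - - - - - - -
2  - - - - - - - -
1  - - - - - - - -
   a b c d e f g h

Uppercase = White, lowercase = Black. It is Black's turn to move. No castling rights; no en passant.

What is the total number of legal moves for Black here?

Black to move; king on d8.
In check: no.
Legal moves: Ke8, Kc8, Ke7, Kd7, Kc7.
Count: 5.

5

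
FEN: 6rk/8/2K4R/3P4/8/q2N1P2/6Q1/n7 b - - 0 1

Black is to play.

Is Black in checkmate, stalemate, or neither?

Black to move; black king on h8.
In check: yes, from the white rook on h6.
King squares — g7: attacked by Qg2; h7: attacked by Rh6; g8: own rook.
Legal moves for Black: none.
In check with no legal moves → checkmate.

checkmate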